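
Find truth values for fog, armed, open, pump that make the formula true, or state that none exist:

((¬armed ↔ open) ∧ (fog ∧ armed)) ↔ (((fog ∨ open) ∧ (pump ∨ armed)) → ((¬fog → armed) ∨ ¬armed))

fog = True; armed = True; open = False; pump = True

  ((¬armed ↔ open) ∧ (fog ∧ armed)) ↔ (((fog ∨ open) ∧ (pump ∨ armed)) → ((¬fog → armed) ∨ ¬armed)) = True
    (¬armed ↔ open) ∧ (fog ∧ armed) = True
      ¬armed ↔ open = True
        ¬armed = False
      fog ∧ armed = True
    ((fog ∨ open) ∧ (pump ∨ armed)) → ((¬fog → armed) ∨ ¬armed) = True
      (fog ∨ open) ∧ (pump ∨ armed) = True
        fog ∨ open = True
        pump ∨ armed = True
      (¬fog → armed) ∨ ¬armed = True
        ¬fog → armed = True
          ¬fog = False
        ¬armed = False
The formula evaluates to True.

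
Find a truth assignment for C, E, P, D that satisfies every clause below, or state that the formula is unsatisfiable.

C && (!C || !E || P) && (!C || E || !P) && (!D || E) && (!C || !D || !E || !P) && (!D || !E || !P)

Unit clause (C) forces C = True.
Set E = True.
  then (!C || !E || P) forces P = True.
  then (!C || !D || !E || !P) forces D = False.
All clauses satisfied.

C = True, E = True, P = True, D = False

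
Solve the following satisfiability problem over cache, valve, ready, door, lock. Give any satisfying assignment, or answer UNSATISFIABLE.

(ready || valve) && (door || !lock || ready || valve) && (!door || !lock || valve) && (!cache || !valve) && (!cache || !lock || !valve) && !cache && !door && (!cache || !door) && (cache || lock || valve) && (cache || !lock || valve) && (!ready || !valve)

Unit clause (!cache) forces cache = False.
Unit clause (!door) forces door = False.
Try valve = False:
  (ready || valve) forces ready = True.
  (cache || lock || valve) forces lock = True.
  clause (cache || !lock || valve) is falsified — backtrack.
So valve = True.
  then (!ready || !valve) forces ready = False.
Set lock = False.
All clauses satisfied.

cache: False; valve: True; ready: False; door: False; lock: False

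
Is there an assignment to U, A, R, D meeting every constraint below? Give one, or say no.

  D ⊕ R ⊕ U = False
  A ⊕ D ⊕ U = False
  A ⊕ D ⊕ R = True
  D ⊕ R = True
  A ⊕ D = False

Adding constraints 1, 2, 4, 5 mod 2: every variable appears an even number of times on the left, so the left side is 0.
But the right sides sum to 1 (mod 2). 0 ≠ 1 — the system is inconsistent.

The formula is unsatisfiable.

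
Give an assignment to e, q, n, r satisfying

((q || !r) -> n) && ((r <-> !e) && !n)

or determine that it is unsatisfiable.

e = False, q = False, n = False, r = True

  (q || !r) -> n = True
    q || !r = False
      !r = False
  (r <-> !e) && !n = True
    r <-> !e = True
      !e = True
    !n = True
Both conjuncts True, so the formula holds.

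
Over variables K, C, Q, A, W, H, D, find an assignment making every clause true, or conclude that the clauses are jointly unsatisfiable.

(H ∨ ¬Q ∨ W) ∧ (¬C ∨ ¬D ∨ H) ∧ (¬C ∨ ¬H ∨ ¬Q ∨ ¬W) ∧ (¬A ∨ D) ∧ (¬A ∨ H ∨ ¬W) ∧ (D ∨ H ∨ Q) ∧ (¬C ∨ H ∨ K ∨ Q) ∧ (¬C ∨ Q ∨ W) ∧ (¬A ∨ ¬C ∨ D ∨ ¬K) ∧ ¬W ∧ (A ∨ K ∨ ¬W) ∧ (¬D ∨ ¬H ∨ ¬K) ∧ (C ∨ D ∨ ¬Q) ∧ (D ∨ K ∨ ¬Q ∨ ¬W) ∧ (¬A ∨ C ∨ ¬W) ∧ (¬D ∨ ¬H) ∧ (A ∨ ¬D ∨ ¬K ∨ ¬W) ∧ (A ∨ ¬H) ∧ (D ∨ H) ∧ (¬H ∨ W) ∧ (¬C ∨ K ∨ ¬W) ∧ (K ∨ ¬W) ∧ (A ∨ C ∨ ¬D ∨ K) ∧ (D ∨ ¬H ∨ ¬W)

K: True; C: False; Q: False; A: True; W: False; H: False; D: True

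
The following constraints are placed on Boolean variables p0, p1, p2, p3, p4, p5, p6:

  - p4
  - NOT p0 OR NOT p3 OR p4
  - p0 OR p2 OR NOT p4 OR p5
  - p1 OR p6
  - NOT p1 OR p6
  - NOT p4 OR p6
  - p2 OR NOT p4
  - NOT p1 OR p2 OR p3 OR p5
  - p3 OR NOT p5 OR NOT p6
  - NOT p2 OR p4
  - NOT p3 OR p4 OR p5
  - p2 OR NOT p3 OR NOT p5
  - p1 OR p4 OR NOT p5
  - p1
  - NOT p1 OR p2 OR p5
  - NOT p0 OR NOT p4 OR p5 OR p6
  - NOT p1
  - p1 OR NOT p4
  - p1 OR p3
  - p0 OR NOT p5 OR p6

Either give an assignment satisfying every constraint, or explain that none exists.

UNSATISFIABLE

Case p1 = True:
  Clause (NOT p1) is falsified — contradiction.
Case p1 = False:
  Clause (p1) is falsified — contradiction.
Both cases fail, so the formula is unsatisfiable.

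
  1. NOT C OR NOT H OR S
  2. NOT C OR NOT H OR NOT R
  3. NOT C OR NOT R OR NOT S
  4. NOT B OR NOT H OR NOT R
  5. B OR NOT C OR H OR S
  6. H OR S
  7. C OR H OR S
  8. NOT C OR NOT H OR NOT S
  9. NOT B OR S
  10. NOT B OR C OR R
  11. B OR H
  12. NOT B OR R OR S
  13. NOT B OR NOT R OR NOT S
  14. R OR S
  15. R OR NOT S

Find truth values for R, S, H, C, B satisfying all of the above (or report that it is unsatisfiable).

Try R = False:
  (R OR S) forces S = True.
  clause (R OR NOT S) is falsified — backtrack.
So R = True.
Set S = True.
  then (NOT C OR NOT R OR NOT S) forces C = False.
  then (NOT B OR NOT R OR NOT S) forces B = False.
  then (B OR H) forces H = True.
All clauses satisfied.

R=T; S=T; H=T; C=F; B=F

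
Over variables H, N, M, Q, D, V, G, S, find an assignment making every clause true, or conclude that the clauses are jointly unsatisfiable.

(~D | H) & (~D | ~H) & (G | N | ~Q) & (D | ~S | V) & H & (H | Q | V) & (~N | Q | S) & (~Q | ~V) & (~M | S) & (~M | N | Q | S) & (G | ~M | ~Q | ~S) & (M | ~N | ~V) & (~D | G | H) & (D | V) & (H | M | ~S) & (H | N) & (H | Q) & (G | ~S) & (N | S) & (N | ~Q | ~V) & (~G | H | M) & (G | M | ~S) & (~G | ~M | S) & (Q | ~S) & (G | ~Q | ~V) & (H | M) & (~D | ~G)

No satisfying assignment exists.

Case H = True:
  (~D | ~H) forces D = False.
  (D | V) forces V = True.
  (~Q | ~V) forces Q = False.
  (Q | ~S) forces S = False.
  (~N | Q | S) forces N = False.
  Clause (N | S) is falsified — contradiction.
Case H = False:
  Clause (H) is falsified — contradiction.
Both cases fail, so the formula is unsatisfiable.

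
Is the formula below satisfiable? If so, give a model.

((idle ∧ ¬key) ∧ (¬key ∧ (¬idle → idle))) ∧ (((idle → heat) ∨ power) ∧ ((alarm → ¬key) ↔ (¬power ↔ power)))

The formula is unsatisfiable.

Case key = True: the conjunct ¬key is False.
Case key = False: the formula simplifies to (idle ∧ (¬idle → idle)) ∧ (((idle → heat) ∨ power) ∧ (¬power ↔ power)).
  power = True: the conjunct ¬power ↔ power becomes ¬True ↔ True = False.
  power = False: the conjunct ¬power ↔ power becomes ¬False ↔ False = False.
Both cases fail — unsatisfiable.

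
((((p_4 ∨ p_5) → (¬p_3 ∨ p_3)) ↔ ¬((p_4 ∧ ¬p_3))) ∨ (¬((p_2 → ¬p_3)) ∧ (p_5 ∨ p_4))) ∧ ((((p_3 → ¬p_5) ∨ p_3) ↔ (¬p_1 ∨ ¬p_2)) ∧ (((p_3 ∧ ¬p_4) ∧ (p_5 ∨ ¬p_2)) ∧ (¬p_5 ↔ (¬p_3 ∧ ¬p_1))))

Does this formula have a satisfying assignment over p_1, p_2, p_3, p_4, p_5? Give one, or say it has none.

p_1: True; p_2: False; p_3: True; p_4: False; p_5: True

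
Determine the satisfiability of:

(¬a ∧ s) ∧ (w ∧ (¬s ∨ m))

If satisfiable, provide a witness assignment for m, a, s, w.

m=T, a=F, s=T, w=T

  ¬a ∧ s = True
    ¬a = True
  w ∧ (¬s ∨ m) = True
    ¬s ∨ m = True
      ¬s = False
Both conjuncts True, so the formula holds.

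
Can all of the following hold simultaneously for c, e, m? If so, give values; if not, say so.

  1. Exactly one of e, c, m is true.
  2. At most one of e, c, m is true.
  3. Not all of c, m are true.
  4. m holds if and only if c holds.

c = False, e = True, m = False

  (1) {e, c, m}: 1 true — exactly one ✓
  (2) {e, c, m}: 1 true — at most one ✓
  (3) {c, m}: 0/2 true — not all ✓
  (4) m=F, c=F — same ✓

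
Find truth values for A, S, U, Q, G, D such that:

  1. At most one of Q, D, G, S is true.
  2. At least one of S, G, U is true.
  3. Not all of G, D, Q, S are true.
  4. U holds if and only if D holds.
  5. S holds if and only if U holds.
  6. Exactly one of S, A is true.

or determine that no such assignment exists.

A = True; S = False; U = False; Q = False; G = True; D = False

  (1) {Q, D, G, S}: 1 true — at most one ✓
  (2) {S, G, U}: 1 true — at least one ✓
  (3) {G, D, Q, S}: 1/4 true — not all ✓
  (4) U=F, D=F — same ✓
  (5) S=F, U=F — same ✓
  (6) {S, A}: 1 true — exactly one ✓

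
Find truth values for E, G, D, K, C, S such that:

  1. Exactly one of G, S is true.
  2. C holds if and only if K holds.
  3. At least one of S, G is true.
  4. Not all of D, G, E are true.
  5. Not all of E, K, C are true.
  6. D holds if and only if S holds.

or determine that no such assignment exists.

E = True; G = False; D = True; K = False; C = False; S = True

  (1) {G, S}: 1 true — exactly one ✓
  (2) C=F, K=F — same ✓
  (3) {S, G}: 1 true — at least one ✓
  (4) {D, G, E}: 2/3 true — not all ✓
  (5) {E, K, C}: 1/3 true — not all ✓
  (6) D=T, S=T — same ✓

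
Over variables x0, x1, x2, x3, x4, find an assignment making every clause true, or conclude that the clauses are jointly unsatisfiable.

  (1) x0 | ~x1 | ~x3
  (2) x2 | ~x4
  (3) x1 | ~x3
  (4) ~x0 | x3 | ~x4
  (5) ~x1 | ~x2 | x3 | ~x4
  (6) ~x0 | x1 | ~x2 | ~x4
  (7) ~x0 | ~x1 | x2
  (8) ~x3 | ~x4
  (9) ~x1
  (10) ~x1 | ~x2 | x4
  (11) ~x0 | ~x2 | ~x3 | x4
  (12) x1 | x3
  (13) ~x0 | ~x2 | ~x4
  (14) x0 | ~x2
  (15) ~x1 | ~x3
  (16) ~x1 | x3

The formula is unsatisfiable.

Case x1 = True:
  Clause (~x1) is falsified — contradiction.
Case x1 = False:
  (x1 | ~x3) forces x3 = False.
  Clause (x1 | x3) is falsified — contradiction.
Both cases fail, so the formula is unsatisfiable.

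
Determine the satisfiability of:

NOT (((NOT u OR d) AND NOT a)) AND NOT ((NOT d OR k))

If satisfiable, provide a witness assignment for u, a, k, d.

u=T; a=T; k=F; d=T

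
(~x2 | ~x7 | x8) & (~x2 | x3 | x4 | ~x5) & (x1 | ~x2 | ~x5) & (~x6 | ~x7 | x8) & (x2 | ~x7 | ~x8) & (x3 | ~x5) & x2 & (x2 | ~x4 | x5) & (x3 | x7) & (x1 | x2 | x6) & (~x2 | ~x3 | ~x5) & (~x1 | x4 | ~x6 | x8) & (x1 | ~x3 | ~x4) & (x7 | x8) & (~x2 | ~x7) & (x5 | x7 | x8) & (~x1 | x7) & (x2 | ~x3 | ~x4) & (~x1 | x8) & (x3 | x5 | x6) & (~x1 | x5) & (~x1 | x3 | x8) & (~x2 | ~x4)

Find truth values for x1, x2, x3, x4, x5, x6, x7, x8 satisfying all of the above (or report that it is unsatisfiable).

Unit clause (x2) forces x2 = True.
In (~x2 | ~x7) only ~x7 is left, so x7 = False.
In (~x1 | x7) only ~x1 is left, so x1 = False.
In (~x2 | ~x4) only ~x4 is left, so x4 = False.
In (x1 | ~x2 | ~x5) only ~x5 is left, so x5 = False.
In (x3 | x7) only x3 is left, so x3 = True.
In (x7 | x8) only x8 is left, so x8 = True.
Set x6 = False.
All clauses satisfied.

x1 = False; x2 = True; x3 = True; x4 = False; x5 = False; x6 = False; x7 = False; x8 = True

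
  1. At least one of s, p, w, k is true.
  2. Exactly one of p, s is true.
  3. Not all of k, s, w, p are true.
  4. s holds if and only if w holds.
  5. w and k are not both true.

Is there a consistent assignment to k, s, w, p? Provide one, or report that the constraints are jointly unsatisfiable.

k = False, s = False, w = False, p = True

  (1) {s, p, w, k}: 1 true — at least one ✓
  (2) {p, s}: 1 true — exactly one ✓
  (3) {k, s, w, p}: 1/4 true — not all ✓
  (4) s=F, w=F — same ✓
  (5) w=F, k=F — not both ✓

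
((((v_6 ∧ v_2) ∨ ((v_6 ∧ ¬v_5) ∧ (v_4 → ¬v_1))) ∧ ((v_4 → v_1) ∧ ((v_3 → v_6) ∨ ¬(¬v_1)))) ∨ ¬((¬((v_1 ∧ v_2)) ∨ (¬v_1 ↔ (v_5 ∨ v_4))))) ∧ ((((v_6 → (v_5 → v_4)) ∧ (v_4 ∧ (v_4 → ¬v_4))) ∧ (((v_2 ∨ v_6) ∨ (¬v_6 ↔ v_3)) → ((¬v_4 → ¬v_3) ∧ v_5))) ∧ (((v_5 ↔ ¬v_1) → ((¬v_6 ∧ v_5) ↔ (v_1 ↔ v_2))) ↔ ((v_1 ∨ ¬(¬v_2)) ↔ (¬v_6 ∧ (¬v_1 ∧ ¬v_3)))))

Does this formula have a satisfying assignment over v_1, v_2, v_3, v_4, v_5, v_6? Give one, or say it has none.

Case v_4 = True: the conjunct v_4 → ¬v_4 becomes True → ¬True = False.
Case v_4 = False: the conjunct v_4 is False.
Both cases fail — unsatisfiable.

No satisfying assignment exists.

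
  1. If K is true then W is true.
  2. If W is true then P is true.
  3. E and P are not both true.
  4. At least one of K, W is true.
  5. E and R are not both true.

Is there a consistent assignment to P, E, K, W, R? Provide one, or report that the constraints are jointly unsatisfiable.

P: True, E: False, K: False, W: True, R: True

  (1) K=F ⇒ W: vacuous ✓
  (2) W=T ⇒ P: T ✓
  (3) E=F, P=T — not both ✓
  (4) {K, W}: 1 true — at least one ✓
  (5) E=F, R=T — not both ✓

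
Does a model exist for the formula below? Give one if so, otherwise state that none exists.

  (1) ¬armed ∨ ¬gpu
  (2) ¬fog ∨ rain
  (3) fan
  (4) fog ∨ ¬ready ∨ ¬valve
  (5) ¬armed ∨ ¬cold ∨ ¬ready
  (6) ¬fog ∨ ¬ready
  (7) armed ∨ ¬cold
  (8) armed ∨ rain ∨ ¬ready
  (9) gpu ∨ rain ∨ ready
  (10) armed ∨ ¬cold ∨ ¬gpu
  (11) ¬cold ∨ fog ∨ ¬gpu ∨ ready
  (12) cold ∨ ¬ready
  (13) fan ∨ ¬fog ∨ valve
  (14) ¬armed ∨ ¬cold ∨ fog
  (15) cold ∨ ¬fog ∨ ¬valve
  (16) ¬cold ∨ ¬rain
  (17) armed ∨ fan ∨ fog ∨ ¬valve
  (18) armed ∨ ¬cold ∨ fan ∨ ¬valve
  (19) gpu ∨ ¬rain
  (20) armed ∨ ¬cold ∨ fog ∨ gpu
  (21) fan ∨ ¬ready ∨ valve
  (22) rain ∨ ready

Unit clause (fan) forces fan = True.
Set cold = False.
  then (cold ∨ ¬ready) forces ready = False.
  then (rain ∨ ready) forces rain = True.
  then (gpu ∨ ¬rain) forces gpu = True.
  then (¬armed ∨ ¬gpu) forces armed = False.
Set valve = False.
Set fog = False.
All clauses satisfied.

cold: False, rain: True, gpu: True, armed: False, fan: True, ready: False, valve: False, fog: False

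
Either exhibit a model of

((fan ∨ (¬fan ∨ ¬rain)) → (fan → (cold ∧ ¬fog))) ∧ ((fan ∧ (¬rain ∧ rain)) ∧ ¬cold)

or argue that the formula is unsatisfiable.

Case rain = True: the conjunct ¬rain is False.
Case rain = False: the conjunct rain is False.
Both cases fail — unsatisfiable.

No satisfying assignment exists.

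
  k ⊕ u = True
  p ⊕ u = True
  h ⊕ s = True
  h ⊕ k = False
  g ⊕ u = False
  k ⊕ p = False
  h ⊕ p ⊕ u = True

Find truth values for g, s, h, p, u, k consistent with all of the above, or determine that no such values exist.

g = True; s = True; h = False; p = False; u = True; k = False

k ⊕ u = F ⊕ T = True ✓
p ⊕ u = F ⊕ T = True ✓
h ⊕ s = F ⊕ T = True ✓
h ⊕ k = F ⊕ F = False ✓
g ⊕ u = T ⊕ T = False ✓
k ⊕ p = F ⊕ F = False ✓
h ⊕ p ⊕ u = F ⊕ F ⊕ T = True ✓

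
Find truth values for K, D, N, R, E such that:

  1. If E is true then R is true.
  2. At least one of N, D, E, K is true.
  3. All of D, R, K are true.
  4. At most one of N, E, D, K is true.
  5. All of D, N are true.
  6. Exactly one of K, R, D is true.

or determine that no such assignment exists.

The formula is unsatisfiable.

Case K = True:
  (3) forces D = True.
  Constraint (4) is violated (D=T, K=T) — contradiction.
Case K = False:
  Constraint (3) is violated (K=F) — contradiction.
Both cases fail — unsatisfiable.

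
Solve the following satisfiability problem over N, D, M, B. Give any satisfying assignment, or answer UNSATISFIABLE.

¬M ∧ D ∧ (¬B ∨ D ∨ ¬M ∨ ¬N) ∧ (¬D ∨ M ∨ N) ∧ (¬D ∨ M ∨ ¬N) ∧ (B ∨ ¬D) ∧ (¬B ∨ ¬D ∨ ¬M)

Unsatisfiable

Case D = True:
  (¬M) forces M = False.
  (¬D ∨ M ∨ N) forces N = True.
  Clause (¬D ∨ M ∨ ¬N) is falsified — contradiction.
Case D = False:
  Clause (D) is falsified — contradiction.
Both cases fail, so the formula is unsatisfiable.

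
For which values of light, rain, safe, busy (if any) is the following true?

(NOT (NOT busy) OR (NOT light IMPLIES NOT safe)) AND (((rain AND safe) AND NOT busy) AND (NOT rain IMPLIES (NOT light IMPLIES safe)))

light=T, rain=T, safe=T, busy=F

  NOT (NOT busy) OR (NOT light IMPLIES NOT safe) = True
    NOT (NOT busy) = False
      NOT busy = True
    NOT light IMPLIES NOT safe = True
      NOT light = False
      NOT safe = False
  ((rain AND safe) AND NOT busy) AND (NOT rain IMPLIES (NOT light IMPLIES safe)) = True
    (rain AND safe) AND NOT busy = True
      rain AND safe = True
      NOT busy = True
    NOT rain IMPLIES (NOT light IMPLIES safe) = True
      NOT rain = False
      NOT light IMPLIES safe = True
        NOT light = False
Both conjuncts True, so the formula holds.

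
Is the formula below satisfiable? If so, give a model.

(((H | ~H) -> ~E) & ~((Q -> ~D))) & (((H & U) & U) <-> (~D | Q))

U = True, E = False, D = True, Q = True, H = True

  ((H | ~H) -> ~E) & ~((Q -> ~D)) = True
    (H | ~H) -> ~E = True
      H | ~H = True
        ~H = False
      ~E = True
    ~((Q -> ~D)) = True
      Q -> ~D = False
        ~D = False
  ((H & U) & U) <-> (~D | Q) = True
    (H & U) & U = True
      H & U = True
    ~D | Q = True
      ~D = False
Both conjuncts True, so the formula holds.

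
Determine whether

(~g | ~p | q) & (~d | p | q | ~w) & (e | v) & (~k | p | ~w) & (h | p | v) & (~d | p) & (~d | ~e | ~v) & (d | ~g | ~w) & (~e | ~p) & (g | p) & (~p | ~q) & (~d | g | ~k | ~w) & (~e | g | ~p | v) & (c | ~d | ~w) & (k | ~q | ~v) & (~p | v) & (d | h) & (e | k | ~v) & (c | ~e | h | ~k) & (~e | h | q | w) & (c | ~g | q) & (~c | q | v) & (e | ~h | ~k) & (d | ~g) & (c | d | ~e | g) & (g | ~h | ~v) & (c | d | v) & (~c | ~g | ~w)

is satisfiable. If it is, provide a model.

c = True, k = True, p = True, q = False, v = True, d = True, e = False, g = False, h = False, w = False

Set c = True.
Set k = True.
Set p = True.
  then (~e | ~p) forces e = False.
  then (~p | ~q) forces q = False.
  then (~p | v) forces v = True.
  then (e | ~h | ~k) forces h = False.
  then (~g | ~p | q) forces g = False.
  then (d | h) forces d = True.
  then (~d | g | ~k | ~w) forces w = False.
All clauses satisfied.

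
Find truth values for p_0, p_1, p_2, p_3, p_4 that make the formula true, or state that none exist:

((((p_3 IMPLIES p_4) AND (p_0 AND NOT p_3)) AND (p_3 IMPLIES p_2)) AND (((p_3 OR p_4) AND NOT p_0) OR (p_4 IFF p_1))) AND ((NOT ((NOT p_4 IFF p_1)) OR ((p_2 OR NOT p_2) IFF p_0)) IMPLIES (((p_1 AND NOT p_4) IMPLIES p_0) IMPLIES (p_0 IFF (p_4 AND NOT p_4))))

Case p_0 = True: the formula simplifies to ((((p_3 IMPLIES p_4) AND NOT p_3) AND (p_3 IMPLIES p_2)) AND (p_4 IFF p_1)) AND ((NOT ((NOT p_4 IFF p_1)) OR (p_2 OR NOT p_2)) IMPLIES (p_4 AND NOT p_4)).
  p_3 = True: the conjunct NOT p_3 is False.
  p_3 = False: simplifies to (p_4 IFF p_1) AND ((NOT ((NOT p_4 IFF p_1)) OR (p_2 OR NOT p_2)) IMPLIES (p_4 AND NOT p_4)).
    p_2 = True: simplifies to (p_4 IFF p_1) AND (p_4 AND NOT p_4).
      p_4 = True: the conjunct NOT p_4 is False.
      p_4 = False: the conjunct p_4 is False.
    p_2 = False: simplifies to (p_4 IFF p_1) AND (p_4 AND NOT p_4).
      p_4 = True: the conjunct NOT p_4 is False.
      p_4 = False: the conjunct p_4 is False.
Case p_0 = False: the conjunct p_0 is False.
Both cases fail — unsatisfiable.

No satisfying assignment exists.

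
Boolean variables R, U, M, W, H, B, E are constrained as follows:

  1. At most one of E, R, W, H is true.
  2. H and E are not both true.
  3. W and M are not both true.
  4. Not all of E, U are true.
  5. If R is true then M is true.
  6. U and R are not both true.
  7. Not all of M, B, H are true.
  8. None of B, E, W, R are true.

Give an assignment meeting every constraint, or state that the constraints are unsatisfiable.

R=F, U=T, M=F, W=F, H=F, B=F, E=F

  (1) {E, R, W, H}: 0 true — at most one ✓
  (2) H=F, E=F — not both ✓
  (3) W=F, M=F — not both ✓
  (4) {E, U}: 1/2 true — not all ✓
  (5) R=F ⇒ M: vacuous ✓
  (6) U=T, R=F — not both ✓
  (7) {M, B, H}: 0/3 true — not all ✓
  (8) {B, E, W, R}: 0 true — none ✓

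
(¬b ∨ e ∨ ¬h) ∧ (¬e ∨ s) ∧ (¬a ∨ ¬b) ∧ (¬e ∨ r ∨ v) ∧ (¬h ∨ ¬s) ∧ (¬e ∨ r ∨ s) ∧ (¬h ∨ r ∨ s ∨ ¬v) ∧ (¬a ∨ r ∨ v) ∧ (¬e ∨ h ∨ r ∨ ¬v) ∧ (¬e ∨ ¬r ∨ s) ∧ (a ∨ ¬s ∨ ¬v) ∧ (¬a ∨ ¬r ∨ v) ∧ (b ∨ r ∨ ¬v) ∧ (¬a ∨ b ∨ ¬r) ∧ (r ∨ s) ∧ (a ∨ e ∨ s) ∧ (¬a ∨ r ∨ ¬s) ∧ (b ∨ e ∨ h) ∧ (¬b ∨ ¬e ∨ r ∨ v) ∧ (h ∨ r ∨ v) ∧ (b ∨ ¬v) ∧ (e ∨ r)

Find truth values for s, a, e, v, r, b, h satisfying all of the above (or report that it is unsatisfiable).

Try s = False:
  (¬e ∨ s) forces e = False.
  (r ∨ s) forces r = True.
  (a ∨ e ∨ s) forces a = True.
  (¬a ∨ ¬b) forces b = False.
  clause (¬a ∨ b ∨ ¬r) is falsified — backtrack.
So s = True.
  then (¬h ∨ ¬s) forces h = False.
Set a = False.
  then (a ∨ ¬s ∨ ¬v) forces v = False.
  then (h ∨ r ∨ v) forces r = True.
Set e = True.
Set b = True.
All clauses satisfied.

s = True, a = False, e = True, v = False, r = True, b = True, h = False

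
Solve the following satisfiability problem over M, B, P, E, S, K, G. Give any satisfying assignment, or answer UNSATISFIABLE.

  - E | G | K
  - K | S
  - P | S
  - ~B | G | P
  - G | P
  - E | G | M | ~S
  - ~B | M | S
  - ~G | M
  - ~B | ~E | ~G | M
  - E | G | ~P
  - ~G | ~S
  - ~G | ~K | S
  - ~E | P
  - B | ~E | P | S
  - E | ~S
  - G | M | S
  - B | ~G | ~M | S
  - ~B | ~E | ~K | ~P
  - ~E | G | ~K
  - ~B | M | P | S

Set M = False.
  then (~G | M) forces G = False.
  then (G | M | S) forces S = True.
  then (G | P) forces P = True.
  then (E | G | M | ~S) forces E = True.
  then (~E | G | ~K) forces K = False.
Set B = True.
All clauses satisfied.

M: False, B: True, P: True, E: True, S: True, K: False, G: False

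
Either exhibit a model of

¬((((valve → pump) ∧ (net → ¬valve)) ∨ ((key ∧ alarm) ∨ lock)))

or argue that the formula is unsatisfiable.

alarm=T; key=F; pump=F; lock=F; net=F; valve=T

  ¬((((valve → pump) ∧ (net → ¬valve)) ∨ ((key ∧ alarm) ∨ lock))) = True
    ((valve → pump) ∧ (net → ¬valve)) ∨ ((key ∧ alarm) ∨ lock) = False
      (valve → pump) ∧ (net → ¬valve) = False
        valve → pump = False
        net → ¬valve = True
          ¬valve = False
      (key ∧ alarm) ∨ lock = False
        key ∧ alarm = False
The formula evaluates to True.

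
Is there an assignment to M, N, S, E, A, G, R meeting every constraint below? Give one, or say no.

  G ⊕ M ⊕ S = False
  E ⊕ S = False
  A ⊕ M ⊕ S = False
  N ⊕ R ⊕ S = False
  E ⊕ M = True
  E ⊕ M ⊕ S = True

M: True, N: True, S: False, E: False, A: True, G: True, R: True

G ⊕ M ⊕ S = T ⊕ T ⊕ F = False ✓
E ⊕ S = F ⊕ F = False ✓
A ⊕ M ⊕ S = T ⊕ T ⊕ F = False ✓
N ⊕ R ⊕ S = T ⊕ T ⊕ F = False ✓
E ⊕ M = F ⊕ T = True ✓
E ⊕ M ⊕ S = F ⊕ T ⊕ F = True ✓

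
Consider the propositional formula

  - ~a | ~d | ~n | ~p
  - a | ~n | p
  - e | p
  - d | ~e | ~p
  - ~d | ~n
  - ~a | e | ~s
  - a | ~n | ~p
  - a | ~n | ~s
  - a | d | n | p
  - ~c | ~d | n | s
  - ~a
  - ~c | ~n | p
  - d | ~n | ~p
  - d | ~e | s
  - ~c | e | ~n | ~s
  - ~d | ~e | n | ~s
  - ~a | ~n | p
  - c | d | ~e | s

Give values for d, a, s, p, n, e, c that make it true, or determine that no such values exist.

d=F; a=F; s=F; p=T; n=F; e=F; c=F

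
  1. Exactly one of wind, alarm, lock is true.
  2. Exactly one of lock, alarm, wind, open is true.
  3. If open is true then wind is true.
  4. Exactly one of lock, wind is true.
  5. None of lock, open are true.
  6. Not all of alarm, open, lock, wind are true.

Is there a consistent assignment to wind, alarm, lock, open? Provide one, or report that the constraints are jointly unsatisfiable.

wind=T; alarm=F; lock=F; open=F

  (1) {wind, alarm, lock}: 1 true — exactly one ✓
  (2) {lock, alarm, wind, open}: 1 true — exactly one ✓
  (3) open=F ⇒ wind: vacuous ✓
  (4) {lock, wind}: 1 true — exactly one ✓
  (5) {lock, open}: 0 true — none ✓
  (6) {alarm, open, lock, wind}: 1/4 true — not all ✓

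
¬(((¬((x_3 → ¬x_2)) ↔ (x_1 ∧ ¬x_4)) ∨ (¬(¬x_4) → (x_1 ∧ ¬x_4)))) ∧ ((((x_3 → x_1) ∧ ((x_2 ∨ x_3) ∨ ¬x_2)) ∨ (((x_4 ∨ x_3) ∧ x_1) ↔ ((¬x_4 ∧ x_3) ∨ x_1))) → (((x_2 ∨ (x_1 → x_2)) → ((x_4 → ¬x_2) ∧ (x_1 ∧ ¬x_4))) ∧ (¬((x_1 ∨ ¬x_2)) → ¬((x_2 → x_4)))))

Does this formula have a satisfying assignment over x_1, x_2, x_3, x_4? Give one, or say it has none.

Case x_4 = True: the formula simplifies to ¬((x_3 → ¬x_2)) ∧ ((((x_3 → x_1) ∧ ((x_2 ∨ x_3) ∨ ¬x_2)) ∨ (x_1 ↔ x_1)) → (¬((x_2 ∨ (x_1 → x_2))) ∧ (x_1 ∨ ¬x_2))).
  x_1 = True: simplifies to ¬((x_3 → ¬x_2)) ∧ ¬((x_2 ∨ x_2)).
    x_2 = True: the conjunct ¬((x_2 ∨ x_2)) becomes ¬((True ∨ True)) = False.
    x_2 = False: the conjunct ¬((x_3 → ¬x_2)) becomes ¬((x_3 → True)) = False.
  x_1 = False: the conjunct (((x_3 → x_1) ∧ ((x_2 ∨ x_3) ∨ ¬x_2)) ∨ (x_1 ↔ x_1)) → (¬((x_2 ∨ (x_1 → x_2))) ∧ (x_1 ∨ ¬x_2)) becomes ((¬x_3 ∧ ((x_2 ∨ x_3) ∨ ¬x_2)) ∨ True) → (False ∧ ¬x_2) = False.
Case x_4 = False: the conjunct ¬(((¬((x_3 → ¬x_2)) ↔ (x_1 ∧ ¬x_4)) ∨ (¬(¬x_4) → (x_1 ∧ ¬x_4)))) becomes ¬(((¬((x_3 → ¬x_2)) ↔ x_1) ∨ True)) = False.
Both cases fail — unsatisfiable.

The formula is unsatisfiable.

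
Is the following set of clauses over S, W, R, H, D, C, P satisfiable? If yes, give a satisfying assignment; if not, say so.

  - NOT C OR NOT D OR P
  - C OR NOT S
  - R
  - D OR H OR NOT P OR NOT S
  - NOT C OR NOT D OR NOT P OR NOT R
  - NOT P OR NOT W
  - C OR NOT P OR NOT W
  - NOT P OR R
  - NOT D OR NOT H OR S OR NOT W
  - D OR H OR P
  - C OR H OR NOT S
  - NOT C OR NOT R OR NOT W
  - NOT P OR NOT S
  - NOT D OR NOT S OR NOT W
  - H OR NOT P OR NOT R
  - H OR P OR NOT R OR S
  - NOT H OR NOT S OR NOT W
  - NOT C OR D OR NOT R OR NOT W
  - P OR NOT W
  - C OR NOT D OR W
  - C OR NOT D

S: True, W: False, R: True, H: True, D: False, C: True, P: False

Unit clause (R) forces R = True.
Set S = True.
  then (C OR NOT S) forces C = True.
  then (NOT C OR NOT R OR NOT W) forces W = False.
  then (NOT P OR NOT S) forces P = False.
  then (NOT C OR NOT D OR P) forces D = False.
  then (D OR H OR P) forces H = True.
All clauses satisfied.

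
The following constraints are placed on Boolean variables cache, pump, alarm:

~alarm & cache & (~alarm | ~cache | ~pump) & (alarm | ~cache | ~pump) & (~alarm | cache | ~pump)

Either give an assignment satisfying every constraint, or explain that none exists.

Unit clause (~alarm) forces alarm = False.
Unit clause (cache) forces cache = True.
In (alarm | ~cache | ~pump) only ~pump is left, so pump = False.
Check each clause:
  (~alarm): ~alarm holds.
  (cache): cache holds.
  (~alarm | ~cache | ~pump): ~alarm holds.
  (alarm | ~cache | ~pump): ~pump holds.
  (~alarm | cache | ~pump): ~alarm holds.
All clauses satisfied.

cache=T; pump=F; alarm=F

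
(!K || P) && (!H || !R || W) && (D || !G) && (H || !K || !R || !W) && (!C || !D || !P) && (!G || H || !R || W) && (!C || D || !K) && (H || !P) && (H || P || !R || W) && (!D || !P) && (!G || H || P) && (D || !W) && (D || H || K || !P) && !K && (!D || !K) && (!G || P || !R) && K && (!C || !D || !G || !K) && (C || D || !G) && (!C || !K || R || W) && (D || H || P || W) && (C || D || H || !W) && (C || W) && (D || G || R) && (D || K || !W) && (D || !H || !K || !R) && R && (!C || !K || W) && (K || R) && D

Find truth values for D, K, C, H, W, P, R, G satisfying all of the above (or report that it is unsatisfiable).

Case K = True:
  Clause (!K) is falsified — contradiction.
Case K = False:
  Clause (K) is falsified — contradiction.
Both cases fail, so the formula is unsatisfiable.

Unsatisfiable — no assignment works.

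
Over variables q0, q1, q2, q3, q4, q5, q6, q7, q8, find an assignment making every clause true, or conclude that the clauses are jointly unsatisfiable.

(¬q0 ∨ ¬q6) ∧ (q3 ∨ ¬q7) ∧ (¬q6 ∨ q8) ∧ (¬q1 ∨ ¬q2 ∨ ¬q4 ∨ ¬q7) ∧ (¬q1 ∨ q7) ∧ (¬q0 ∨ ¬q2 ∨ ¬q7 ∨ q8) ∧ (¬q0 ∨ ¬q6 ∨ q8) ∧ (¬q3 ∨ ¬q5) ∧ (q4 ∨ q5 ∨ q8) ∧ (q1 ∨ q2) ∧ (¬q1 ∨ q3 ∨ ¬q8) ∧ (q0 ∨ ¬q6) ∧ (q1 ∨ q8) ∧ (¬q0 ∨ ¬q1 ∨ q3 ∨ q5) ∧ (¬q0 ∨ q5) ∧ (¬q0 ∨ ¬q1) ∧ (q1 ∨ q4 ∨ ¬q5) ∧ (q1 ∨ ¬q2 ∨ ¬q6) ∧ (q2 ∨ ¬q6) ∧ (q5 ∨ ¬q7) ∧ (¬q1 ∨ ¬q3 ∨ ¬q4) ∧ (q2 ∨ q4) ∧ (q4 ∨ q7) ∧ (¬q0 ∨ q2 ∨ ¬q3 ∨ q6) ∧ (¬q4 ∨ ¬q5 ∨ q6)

q0 = False; q1 = False; q2 = True; q3 = True; q4 = True; q5 = False; q6 = False; q7 = False; q8 = True

Set q0 = False.
  then (q0 ∨ ¬q6) forces q6 = False.
Set q1 = False.
  then (q1 ∨ q2) forces q2 = True.
  then (q1 ∨ q8) forces q8 = True.
Set q3 = True.
  then (¬q3 ∨ ¬q5) forces q5 = False.
  then (q5 ∨ ¬q7) forces q7 = False.
  then (q4 ∨ q7) forces q4 = True.
All clauses satisfied.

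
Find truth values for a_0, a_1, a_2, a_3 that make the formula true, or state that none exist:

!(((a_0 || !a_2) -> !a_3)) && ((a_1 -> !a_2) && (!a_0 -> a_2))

a_0 = True, a_1 = False, a_2 = False, a_3 = True

  !(((a_0 || !a_2) -> !a_3)) = True
    (a_0 || !a_2) -> !a_3 = False
      a_0 || !a_2 = True
        !a_2 = True
      !a_3 = False
  (a_1 -> !a_2) && (!a_0 -> a_2) = True
    a_1 -> !a_2 = True
      !a_2 = True
    !a_0 -> a_2 = True
      !a_0 = False
Both conjuncts True, so the formula holds.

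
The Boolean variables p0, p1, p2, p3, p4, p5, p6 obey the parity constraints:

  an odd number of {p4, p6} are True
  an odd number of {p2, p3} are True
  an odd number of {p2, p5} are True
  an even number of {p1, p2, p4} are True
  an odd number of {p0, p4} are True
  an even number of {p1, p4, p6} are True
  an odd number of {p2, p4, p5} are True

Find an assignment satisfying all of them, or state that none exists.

p0 = True, p1 = True, p2 = True, p3 = False, p4 = False, p5 = False, p6 = True

{p4, p6}: 1 true → odd ✓
{p2, p3}: 1 true → odd ✓
{p2, p5}: 1 true → odd ✓
{p1, p2, p4}: 2 true → even ✓
{p0, p4}: 1 true → odd ✓
{p1, p4, p6}: 2 true → even ✓
{p2, p4, p5}: 1 true → odd ✓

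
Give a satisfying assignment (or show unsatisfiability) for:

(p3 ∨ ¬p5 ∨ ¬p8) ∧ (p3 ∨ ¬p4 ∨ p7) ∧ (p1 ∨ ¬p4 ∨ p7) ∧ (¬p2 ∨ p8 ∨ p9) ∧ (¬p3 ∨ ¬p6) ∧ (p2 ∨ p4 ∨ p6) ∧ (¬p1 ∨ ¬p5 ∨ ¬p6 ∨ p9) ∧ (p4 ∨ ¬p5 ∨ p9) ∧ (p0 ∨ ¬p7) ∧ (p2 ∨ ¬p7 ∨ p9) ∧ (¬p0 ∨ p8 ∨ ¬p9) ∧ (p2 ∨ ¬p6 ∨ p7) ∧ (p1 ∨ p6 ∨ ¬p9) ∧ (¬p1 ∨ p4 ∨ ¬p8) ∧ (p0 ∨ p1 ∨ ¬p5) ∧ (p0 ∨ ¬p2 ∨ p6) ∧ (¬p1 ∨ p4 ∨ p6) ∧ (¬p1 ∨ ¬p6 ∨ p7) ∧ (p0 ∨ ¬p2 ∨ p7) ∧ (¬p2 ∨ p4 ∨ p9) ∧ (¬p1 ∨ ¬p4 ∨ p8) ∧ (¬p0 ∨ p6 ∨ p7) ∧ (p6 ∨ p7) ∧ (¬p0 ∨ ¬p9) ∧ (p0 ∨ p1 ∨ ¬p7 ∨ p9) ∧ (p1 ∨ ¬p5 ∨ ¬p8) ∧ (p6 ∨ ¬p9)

Try p0 = False:
  (p0 ∨ ¬p7) forces p7 = False.
  (p0 ∨ ¬p2 ∨ p7) forces p2 = False.
  (p2 ∨ ¬p6 ∨ p7) forces p6 = False.
  clause (p6 ∨ p7) is falsified — backtrack.
So p0 = True.
  then (¬p0 ∨ ¬p9) forces p9 = False.
Set p1 = True.
Set p2 = True.
  then (¬p2 ∨ p8 ∨ p9) forces p8 = True.
  then (¬p1 ∨ p4 ∨ ¬p8) forces p4 = True.
Set p3 = False.
  then (p3 ∨ ¬p5 ∨ ¬p8) forces p5 = False.
  then (p3 ∨ ¬p4 ∨ p7) forces p7 = True.
Set p6 = False.
All clauses satisfied.

p0: True, p1: True, p2: True, p3: False, p4: True, p5: False, p6: False, p7: True, p8: True, p9: False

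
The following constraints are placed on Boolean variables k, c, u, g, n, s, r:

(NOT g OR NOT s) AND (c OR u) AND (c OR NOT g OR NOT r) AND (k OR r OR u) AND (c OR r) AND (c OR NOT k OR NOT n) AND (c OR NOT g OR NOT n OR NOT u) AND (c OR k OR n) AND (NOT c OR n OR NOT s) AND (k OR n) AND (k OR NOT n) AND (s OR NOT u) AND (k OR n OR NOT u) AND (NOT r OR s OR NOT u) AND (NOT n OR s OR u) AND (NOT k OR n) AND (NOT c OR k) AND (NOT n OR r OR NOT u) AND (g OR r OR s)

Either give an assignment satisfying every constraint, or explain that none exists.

k = True, c = True, u = False, g = False, n = True, s = True, r = False

Try k = False:
  (k OR n) forces n = True.
  clause (k OR NOT n) is falsified — backtrack.
So k = True.
  then (NOT k OR n) forces n = True.
  then (c OR NOT k OR NOT n) forces c = True.
Set u = False.
  then (NOT n OR s OR u) forces s = True.
  then (NOT g OR NOT s) forces g = False.
Set r = False.
All clauses satisfied.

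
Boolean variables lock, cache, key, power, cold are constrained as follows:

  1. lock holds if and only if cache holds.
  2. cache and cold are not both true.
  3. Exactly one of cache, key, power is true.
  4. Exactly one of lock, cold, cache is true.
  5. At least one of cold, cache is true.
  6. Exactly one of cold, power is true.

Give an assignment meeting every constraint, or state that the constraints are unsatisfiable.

lock = False, cache = False, key = True, power = False, cold = True

  (1) lock=F, cache=F — same ✓
  (2) cache=F, cold=T — not both ✓
  (3) {cache, key, power}: 1 true — exactly one ✓
  (4) {lock, cold, cache}: 1 true — exactly one ✓
  (5) {cold, cache}: 1 true — at least one ✓
  (6) {cold, power}: 1 true — exactly one ✓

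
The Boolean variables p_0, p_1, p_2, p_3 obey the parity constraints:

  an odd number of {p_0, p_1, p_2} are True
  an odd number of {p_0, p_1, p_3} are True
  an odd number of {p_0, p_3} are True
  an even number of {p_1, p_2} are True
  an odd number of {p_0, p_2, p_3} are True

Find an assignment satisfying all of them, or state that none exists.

p_0=T; p_1=F; p_2=F; p_3=F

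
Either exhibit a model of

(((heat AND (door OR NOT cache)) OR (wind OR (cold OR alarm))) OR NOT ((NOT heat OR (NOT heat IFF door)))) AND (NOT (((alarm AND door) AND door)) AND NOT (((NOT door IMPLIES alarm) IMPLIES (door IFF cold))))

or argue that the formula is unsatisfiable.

cache: True, wind: True, door: False, cold: True, heat: True, alarm: True

  ((heat AND (door OR NOT cache)) OR (wind OR (cold OR alarm))) OR NOT ((NOT heat OR (NOT heat IFF door))) = True
    (heat AND (door OR NOT cache)) OR (wind OR (cold OR alarm)) = True
      heat AND (door OR NOT cache) = False
        door OR NOT cache = False
          NOT cache = False
      wind OR (cold OR alarm) = True
        cold OR alarm = True
    NOT ((NOT heat OR (NOT heat IFF door))) = False
      NOT heat OR (NOT heat IFF door) = True
        NOT heat = False
        NOT heat IFF door = True
          NOT heat = False
  NOT (((alarm AND door) AND door)) AND NOT (((NOT door IMPLIES alarm) IMPLIES (door IFF cold))) = True
    NOT (((alarm AND door) AND door)) = True
      (alarm AND door) AND door = False
        alarm AND door = False
    NOT (((NOT door IMPLIES alarm) IMPLIES (door IFF cold))) = True
      (NOT door IMPLIES alarm) IMPLIES (door IFF cold) = False
        NOT door IMPLIES alarm = True
          NOT door = True
        door IFF cold = False
Both conjuncts True, so the formula holds.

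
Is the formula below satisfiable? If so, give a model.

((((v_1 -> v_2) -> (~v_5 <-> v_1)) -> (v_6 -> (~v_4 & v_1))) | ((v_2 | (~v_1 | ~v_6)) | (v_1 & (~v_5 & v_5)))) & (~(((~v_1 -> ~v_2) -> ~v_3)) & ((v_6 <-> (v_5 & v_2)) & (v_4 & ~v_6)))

v_1 = True, v_2 = True, v_3 = True, v_4 = True, v_5 = False, v_6 = False

  (((v_1 -> v_2) -> (~v_5 <-> v_1)) -> (v_6 -> (~v_4 & v_1))) | ((v_2 | (~v_1 | ~v_6)) | (v_1 & (~v_5 & v_5))) = True
    ((v_1 -> v_2) -> (~v_5 <-> v_1)) -> (v_6 -> (~v_4 & v_1)) = True
      (v_1 -> v_2) -> (~v_5 <-> v_1) = True
        v_1 -> v_2 = True
        ~v_5 <-> v_1 = True
          ~v_5 = True
      v_6 -> (~v_4 & v_1) = True
        ~v_4 & v_1 = False
          ~v_4 = False
    (v_2 | (~v_1 | ~v_6)) | (v_1 & (~v_5 & v_5)) = True
      v_2 | (~v_1 | ~v_6) = True
        ~v_1 | ~v_6 = True
          ~v_1 = False
          ~v_6 = True
      v_1 & (~v_5 & v_5) = False
        ~v_5 & v_5 = False
          ~v_5 = True
  ~(((~v_1 -> ~v_2) -> ~v_3)) & ((v_6 <-> (v_5 & v_2)) & (v_4 & ~v_6)) = True
    ~(((~v_1 -> ~v_2) -> ~v_3)) = True
      (~v_1 -> ~v_2) -> ~v_3 = False
        ~v_1 -> ~v_2 = True
          ~v_1 = False
          ~v_2 = False
        ~v_3 = False
    (v_6 <-> (v_5 & v_2)) & (v_4 & ~v_6) = True
      v_6 <-> (v_5 & v_2) = True
        v_5 & v_2 = False
      v_4 & ~v_6 = True
        ~v_6 = True
Both conjuncts True, so the formula holds.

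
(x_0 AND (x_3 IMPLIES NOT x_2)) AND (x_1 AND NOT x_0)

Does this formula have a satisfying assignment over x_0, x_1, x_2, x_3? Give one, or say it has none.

UNSATISFIABLE

Case x_0 = True: the conjunct NOT x_0 is False.
Case x_0 = False: the conjunct x_0 is False.
Both cases fail — unsatisfiable.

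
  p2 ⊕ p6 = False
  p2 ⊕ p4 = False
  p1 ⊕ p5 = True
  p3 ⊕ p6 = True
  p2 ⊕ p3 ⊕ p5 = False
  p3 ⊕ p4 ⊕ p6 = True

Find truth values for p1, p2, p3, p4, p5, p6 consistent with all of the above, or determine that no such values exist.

p1 = False, p2 = False, p3 = True, p4 = False, p5 = True, p6 = False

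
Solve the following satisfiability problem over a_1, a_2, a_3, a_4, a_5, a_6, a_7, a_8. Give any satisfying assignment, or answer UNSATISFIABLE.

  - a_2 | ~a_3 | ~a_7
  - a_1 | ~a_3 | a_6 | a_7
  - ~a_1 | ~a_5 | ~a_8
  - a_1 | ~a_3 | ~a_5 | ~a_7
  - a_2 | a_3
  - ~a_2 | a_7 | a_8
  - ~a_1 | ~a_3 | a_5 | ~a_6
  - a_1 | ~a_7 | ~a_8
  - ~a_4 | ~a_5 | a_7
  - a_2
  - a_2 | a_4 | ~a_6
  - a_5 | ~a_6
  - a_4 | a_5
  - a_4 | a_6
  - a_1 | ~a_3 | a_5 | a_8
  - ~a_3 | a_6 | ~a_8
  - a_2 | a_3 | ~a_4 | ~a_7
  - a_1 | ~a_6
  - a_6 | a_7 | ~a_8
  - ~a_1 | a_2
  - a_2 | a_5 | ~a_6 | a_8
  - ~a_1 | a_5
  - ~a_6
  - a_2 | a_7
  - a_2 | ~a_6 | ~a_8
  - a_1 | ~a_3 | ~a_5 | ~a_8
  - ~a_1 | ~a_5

a_1=F, a_2=T, a_3=F, a_4=T, a_5=T, a_6=F, a_7=T, a_8=F

Unit clause (a_2) forces a_2 = True.
Unit clause (~a_6) forces a_6 = False.
In (a_4 | a_6) only a_4 is left, so a_4 = True.
Try a_1 = True:
  (~a_1 | a_5) forces a_5 = True.
  clause (~a_1 | ~a_5) is falsified — backtrack.
So a_1 = False.
Set a_3 = False.
Set a_5 = True.
  then (~a_4 | ~a_5 | a_7) forces a_7 = True.
  then (a_1 | ~a_7 | ~a_8) forces a_8 = False.
All clauses satisfied.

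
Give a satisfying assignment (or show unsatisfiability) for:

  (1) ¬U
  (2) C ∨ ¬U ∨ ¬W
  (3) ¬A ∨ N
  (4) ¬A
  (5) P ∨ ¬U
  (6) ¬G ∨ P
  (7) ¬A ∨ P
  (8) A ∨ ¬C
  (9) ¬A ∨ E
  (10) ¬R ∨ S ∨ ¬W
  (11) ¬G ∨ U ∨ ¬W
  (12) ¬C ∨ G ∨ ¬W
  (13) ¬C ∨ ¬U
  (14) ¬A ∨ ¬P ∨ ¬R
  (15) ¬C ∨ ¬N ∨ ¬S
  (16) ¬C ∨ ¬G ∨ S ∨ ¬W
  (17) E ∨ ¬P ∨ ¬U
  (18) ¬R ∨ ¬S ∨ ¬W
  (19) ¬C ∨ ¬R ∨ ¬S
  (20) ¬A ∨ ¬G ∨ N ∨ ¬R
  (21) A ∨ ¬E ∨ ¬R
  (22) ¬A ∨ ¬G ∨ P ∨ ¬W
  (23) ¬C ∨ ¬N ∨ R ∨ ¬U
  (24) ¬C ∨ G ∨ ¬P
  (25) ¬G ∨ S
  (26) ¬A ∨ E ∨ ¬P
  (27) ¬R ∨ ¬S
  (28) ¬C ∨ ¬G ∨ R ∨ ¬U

Unit clause (¬U) forces U = False.
Unit clause (¬A) forces A = False.
In (A ∨ ¬C) only ¬C is left, so C = False.
Set W = True.
  then (¬G ∨ U ∨ ¬W) forces G = False.
Set R = False.
Set N = False.
Set E = True.
Set P = False.
Set S = False.
All clauses satisfied.

W = True, R = False, N = False, U = False, E = True, C = False, P = False, A = False, S = False, G = False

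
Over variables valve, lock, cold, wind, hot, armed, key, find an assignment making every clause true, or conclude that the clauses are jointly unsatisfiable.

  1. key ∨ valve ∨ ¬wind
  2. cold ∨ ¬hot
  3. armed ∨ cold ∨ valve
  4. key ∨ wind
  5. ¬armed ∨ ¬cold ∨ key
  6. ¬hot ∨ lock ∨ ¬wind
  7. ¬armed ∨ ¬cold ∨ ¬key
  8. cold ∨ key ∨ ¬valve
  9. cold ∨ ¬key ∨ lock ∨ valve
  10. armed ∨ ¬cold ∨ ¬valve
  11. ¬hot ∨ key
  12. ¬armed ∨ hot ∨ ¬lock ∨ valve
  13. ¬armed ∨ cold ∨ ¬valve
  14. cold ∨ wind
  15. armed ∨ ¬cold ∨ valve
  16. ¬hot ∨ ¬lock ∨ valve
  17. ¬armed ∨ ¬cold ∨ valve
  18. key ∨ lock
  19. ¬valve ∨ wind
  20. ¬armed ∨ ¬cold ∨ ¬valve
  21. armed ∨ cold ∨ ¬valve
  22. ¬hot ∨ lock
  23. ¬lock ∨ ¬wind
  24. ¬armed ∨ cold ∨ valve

UNSATISFIABLE

Case cold = True:
  If valve = True:
    (armed ∨ ¬cold ∨ ¬valve) forces armed = True.
    clause (¬armed ∨ ¬cold ∨ ¬valve) is falsified.
  If valve = False:
    (armed ∨ ¬cold ∨ valve) forces armed = True.
    clause (¬armed ∨ ¬cold ∨ valve) is falsified.
  Every sub-case reaches a contradiction.
Case cold = False:
  (cold ∨ ¬hot) forces hot = False.
  (cold ∨ wind) forces wind = True.
  (¬lock ∨ ¬wind) forces lock = False.
  (key ∨ lock) forces key = True.
  (cold ∨ ¬key ∨ lock ∨ valve) forces valve = True.
  (¬armed ∨ cold ∨ ¬valve) forces armed = False.
  Clause (armed ∨ cold ∨ ¬valve) is falsified — contradiction.
Both cases fail, so the formula is unsatisfiable.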